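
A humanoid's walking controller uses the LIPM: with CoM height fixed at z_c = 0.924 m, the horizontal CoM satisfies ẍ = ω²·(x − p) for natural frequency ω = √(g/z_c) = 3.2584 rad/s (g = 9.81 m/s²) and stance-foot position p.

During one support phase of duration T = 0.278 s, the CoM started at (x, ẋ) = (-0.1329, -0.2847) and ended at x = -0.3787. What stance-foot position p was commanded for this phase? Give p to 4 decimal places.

ωT = 3.2584·0.278 = 0.905835; cosh(ωT) = 1.439101, sinh(ωT) = 1.034897
x(T) = p + (x₀−p)·cosh(ωT) + (ẋ₀/ω)·sinh(ωT) ⇒ p·(1 − cosh) = x(T) − x₀·cosh − (ẋ₀/ω)·sinh
numerator   = -0.3787 − (-0.1329)·1.439101 − (-0.2847/3.2584)·1.034897 = -0.097020
denominator = 1 − 1.439101 = -0.439101
p = -0.097020 / -0.439101 = 0.2210

p = 0.2210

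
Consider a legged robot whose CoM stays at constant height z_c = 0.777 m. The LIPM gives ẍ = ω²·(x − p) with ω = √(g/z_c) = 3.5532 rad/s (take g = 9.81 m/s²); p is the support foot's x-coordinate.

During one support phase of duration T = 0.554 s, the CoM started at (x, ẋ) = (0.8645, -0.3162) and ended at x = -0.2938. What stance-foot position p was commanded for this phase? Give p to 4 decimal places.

p = 1.1838

ωT = 3.5532·0.554 = 1.968473; cosh(ωT) = 3.649702, sinh(ωT) = 3.510032
x(T) = p + (x₀−p)·cosh(ωT) + (ẋ₀/ω)·sinh(ωT) ⇒ p·(1 − cosh) = x(T) − x₀·cosh − (ẋ₀/ω)·sinh
numerator   = -0.2938 − (0.8645)·3.649702 − (-0.3162/3.5532)·3.510032 = -3.136609
denominator = 1 − 3.649702 = -2.649702
p = -3.136609 / -2.649702 = 1.1838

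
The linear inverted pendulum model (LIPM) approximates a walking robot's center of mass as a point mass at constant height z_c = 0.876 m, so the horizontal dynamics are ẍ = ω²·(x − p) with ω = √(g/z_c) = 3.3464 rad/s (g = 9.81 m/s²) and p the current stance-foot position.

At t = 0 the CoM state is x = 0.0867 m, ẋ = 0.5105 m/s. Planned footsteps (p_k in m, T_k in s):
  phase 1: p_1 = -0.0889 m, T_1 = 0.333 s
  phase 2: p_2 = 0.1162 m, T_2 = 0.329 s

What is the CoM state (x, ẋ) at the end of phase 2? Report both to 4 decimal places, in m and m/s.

phase 1: p=-0.0889, T=0.333, ωT=1.114351, cosh=1.687859, sinh=1.359731; start (x,ẋ)=(0.086700, 0.510500) → end (x,ẋ)=(0.414918, 1.660668)
phase 2: p=0.1162, T=0.329, ωT=1.100966, cosh=1.669809, sinh=1.337259; start (x,ẋ)=(0.414918, 1.660668) → end (x,ẋ)=(1.278623, 4.109762)

x = 1.2786, ẋ = 4.1098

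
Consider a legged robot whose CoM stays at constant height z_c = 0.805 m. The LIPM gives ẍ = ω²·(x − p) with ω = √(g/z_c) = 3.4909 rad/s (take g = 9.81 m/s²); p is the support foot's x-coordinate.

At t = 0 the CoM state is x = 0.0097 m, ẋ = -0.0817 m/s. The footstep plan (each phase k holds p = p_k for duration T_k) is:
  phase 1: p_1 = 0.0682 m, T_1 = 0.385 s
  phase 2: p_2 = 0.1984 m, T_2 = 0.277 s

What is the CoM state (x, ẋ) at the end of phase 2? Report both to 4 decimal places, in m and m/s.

phase 1: p=0.0682, T=0.385, ωT=1.343997, cosh=2.047569, sinh=1.786768; start (x,ẋ)=(0.009700, -0.081700) → end (x,ẋ)=(-0.093400, -0.532176)
phase 2: p=0.1984, T=0.277, ωT=0.966979, cosh=1.505109, sinh=1.124879; start (x,ẋ)=(-0.093400, -0.532176) → end (x,ẋ)=(-0.412274, -1.946834)

x = -0.4123, ẋ = -1.9468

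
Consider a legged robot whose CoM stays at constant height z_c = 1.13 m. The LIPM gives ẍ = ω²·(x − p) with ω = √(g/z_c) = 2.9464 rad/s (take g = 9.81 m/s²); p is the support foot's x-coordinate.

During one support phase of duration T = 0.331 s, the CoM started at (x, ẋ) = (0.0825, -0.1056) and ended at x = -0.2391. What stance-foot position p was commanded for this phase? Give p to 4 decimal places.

p = 0.6284

ωT = 2.9464·0.331 = 0.975258; cosh(ωT) = 1.514474, sinh(ωT) = 1.137379
x(T) = p + (x₀−p)·cosh(ωT) + (ẋ₀/ω)·sinh(ωT) ⇒ p·(1 − cosh) = x(T) − x₀·cosh − (ẋ₀/ω)·sinh
numerator   = -0.2391 − (0.0825)·1.514474 − (-0.1056/2.9464)·1.137379 = -0.323280
denominator = 1 − 1.514474 = -0.514474
p = -0.323280 / -0.514474 = 0.6284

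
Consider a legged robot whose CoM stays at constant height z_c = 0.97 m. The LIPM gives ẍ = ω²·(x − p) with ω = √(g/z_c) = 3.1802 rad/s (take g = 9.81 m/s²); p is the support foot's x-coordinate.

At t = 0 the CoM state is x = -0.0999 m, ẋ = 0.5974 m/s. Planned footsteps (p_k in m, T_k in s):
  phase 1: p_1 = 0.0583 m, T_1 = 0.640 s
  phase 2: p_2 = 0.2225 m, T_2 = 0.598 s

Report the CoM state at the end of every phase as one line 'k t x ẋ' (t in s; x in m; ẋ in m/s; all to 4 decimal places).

phase 1: p=0.0583, T=0.640, ωT=2.035328, cosh=3.892700, sinh=3.762062; start (x,ẋ)=(-0.099900, 0.597400) → end (x,ẋ)=(0.149178, 0.432777)
phase 2: p=0.2225, T=0.598, ωT=1.901760, cosh=3.423487, sinh=3.274182; start (x,ẋ)=(0.149178, 0.432777) → end (x,ẋ)=(0.417048, 0.718132)

1 0.6400 0.1492 0.4328
2 1.2380 0.4170 0.7181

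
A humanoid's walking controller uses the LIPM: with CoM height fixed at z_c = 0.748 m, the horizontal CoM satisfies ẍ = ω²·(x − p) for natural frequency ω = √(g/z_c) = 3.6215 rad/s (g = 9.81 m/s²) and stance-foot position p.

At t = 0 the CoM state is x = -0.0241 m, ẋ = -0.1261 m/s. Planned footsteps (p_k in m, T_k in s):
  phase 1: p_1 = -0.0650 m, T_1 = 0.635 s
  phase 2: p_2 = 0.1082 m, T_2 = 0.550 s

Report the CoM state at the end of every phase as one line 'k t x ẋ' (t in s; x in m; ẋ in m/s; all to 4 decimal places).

phase 1: p=-0.0650, T=0.635, ωT=2.299653, cosh=5.035505, sinh=4.935212; start (x,ẋ)=(-0.024100, -0.126100) → end (x,ẋ)=(-0.030891, 0.096023)
phase 2: p=0.1082, T=0.550, ωT=1.991825, cosh=3.732671, sinh=3.596225; start (x,ẋ)=(-0.030891, 0.096023) → end (x,ẋ)=(-0.315628, -1.453061)

1 0.6350 -0.0309 0.0960
2 1.1850 -0.3156 -1.4531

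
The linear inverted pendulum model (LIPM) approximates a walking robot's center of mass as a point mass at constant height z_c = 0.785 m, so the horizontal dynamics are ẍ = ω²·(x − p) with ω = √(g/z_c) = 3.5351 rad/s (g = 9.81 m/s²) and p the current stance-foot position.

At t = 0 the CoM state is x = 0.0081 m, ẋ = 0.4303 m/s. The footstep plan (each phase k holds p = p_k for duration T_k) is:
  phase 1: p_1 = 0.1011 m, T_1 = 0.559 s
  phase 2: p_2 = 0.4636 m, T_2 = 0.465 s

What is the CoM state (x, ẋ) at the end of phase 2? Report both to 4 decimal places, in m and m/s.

x = 0.0239, ẋ = -1.2863

phase 1: p=0.1011, T=0.559, ωT=1.976121, cosh=3.676654, sinh=3.538048; start (x,ẋ)=(0.008100, 0.430300) → end (x,ẋ)=(0.189830, 0.418880)
phase 2: p=0.4636, T=0.465, ωT=1.643822, cosh=2.684074, sinh=2.490834; start (x,ẋ)=(0.189830, 0.418880) → end (x,ẋ)=(0.023924, -1.286334)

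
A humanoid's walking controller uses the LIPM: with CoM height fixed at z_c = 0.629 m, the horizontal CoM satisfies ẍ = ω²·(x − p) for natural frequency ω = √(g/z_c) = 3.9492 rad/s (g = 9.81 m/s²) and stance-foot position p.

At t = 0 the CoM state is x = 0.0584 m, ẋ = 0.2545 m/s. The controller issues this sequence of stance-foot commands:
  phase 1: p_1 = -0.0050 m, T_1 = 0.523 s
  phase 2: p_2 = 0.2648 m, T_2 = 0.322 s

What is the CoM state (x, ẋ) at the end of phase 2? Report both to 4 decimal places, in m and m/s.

phase 1: p=-0.0050, T=0.523, ωT=2.065432, cosh=4.007733, sinh=3.880969; start (x,ẋ)=(0.058400, 0.254500) → end (x,ẋ)=(0.499193, 1.991682)
phase 2: p=0.2648, T=0.322, ωT=1.271642, cosh=1.923538, sinh=1.643167; start (x,ẋ)=(0.499193, 1.991682) → end (x,ẋ)=(1.544356, 5.352101)

x = 1.5444, ẋ = 5.3521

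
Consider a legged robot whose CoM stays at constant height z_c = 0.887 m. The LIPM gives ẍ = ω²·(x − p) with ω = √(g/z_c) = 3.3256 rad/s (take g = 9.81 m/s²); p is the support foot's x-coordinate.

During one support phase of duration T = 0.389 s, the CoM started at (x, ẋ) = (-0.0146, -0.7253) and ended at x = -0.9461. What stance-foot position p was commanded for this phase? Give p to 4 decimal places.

ωT = 3.3256·0.389 = 1.293658; cosh(ωT) = 1.960183, sinh(ωT) = 1.685918
x(T) = p + (x₀−p)·cosh(ωT) + (ẋ₀/ω)·sinh(ωT) ⇒ p·(1 − cosh) = x(T) − x₀·cosh − (ẋ₀/ω)·sinh
numerator   = -0.9461 − (-0.0146)·1.960183 − (-0.7253/3.3256)·1.685918 = -0.549789
denominator = 1 − 1.960183 = -0.960183
p = -0.549789 / -0.960183 = 0.5726

p = 0.5726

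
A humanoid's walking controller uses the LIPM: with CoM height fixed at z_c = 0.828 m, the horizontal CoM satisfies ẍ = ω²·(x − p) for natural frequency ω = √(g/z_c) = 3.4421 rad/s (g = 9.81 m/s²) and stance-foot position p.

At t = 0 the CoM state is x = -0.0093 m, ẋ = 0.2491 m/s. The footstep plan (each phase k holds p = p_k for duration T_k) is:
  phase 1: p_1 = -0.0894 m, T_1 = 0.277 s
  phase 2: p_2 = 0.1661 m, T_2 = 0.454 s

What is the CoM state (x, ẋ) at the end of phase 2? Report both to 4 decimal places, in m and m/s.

phase 1: p=-0.0894, T=0.277, ωT=0.953462, cosh=1.490040, sinh=1.104636; start (x,ẋ)=(-0.009300, 0.249100) → end (x,ẋ)=(0.109893, 0.675731)
phase 2: p=0.1661, T=0.454, ωT=1.562713, cosh=2.490659, sinh=2.281092; start (x,ẋ)=(0.109893, 0.675731) → end (x,ẋ)=(0.473917, 1.241693)

x = 0.4739, ẋ = 1.2417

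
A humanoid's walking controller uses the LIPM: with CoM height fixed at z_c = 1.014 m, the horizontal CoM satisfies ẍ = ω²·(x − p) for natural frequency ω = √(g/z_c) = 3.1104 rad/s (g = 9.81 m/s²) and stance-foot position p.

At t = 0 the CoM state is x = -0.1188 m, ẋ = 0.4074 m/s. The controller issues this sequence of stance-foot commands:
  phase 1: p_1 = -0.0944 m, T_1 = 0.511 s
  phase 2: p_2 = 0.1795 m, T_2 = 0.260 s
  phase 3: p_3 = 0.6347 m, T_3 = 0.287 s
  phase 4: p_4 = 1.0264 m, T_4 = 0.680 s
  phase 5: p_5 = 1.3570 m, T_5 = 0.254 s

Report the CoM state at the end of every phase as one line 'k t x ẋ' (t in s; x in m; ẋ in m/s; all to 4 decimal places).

phase 1: p=-0.0944, T=0.511, ωT=1.589414, cosh=2.552462, sinh=2.348417; start (x,ẋ)=(-0.118800, 0.407400) → end (x,ẋ)=(0.150915, 0.861643)
phase 2: p=0.1795, T=0.260, ωT=0.808704, cosh=1.345216, sinh=0.899781; start (x,ẋ)=(0.150915, 0.861643) → end (x,ẋ)=(0.390305, 1.079096)
phase 3: p=0.6347, T=0.287, ωT=0.892685, cosh=1.425615, sinh=1.016061; start (x,ẋ)=(0.390305, 1.079096) → end (x,ẋ)=(0.638790, 0.766000)
phase 4: p=1.0264, T=0.680, ωT=2.115072, cosh=4.205404, sinh=4.084779; start (x,ẋ)=(0.638790, 0.766000) → end (x,ẋ)=(0.402305, -1.703360)
phase 5: p=1.3570, T=0.254, ωT=0.790042, cosh=1.328657, sinh=0.874831; start (x,ẋ)=(0.402305, -1.703360) → end (x,ẋ)=(-0.390550, -4.860979)

1 0.5110 0.1509 0.8616
2 0.7710 0.3903 1.0791
3 1.0580 0.6388 0.7660
4 1.7380 0.4023 -1.7034
5 1.9920 -0.3905 -4.8610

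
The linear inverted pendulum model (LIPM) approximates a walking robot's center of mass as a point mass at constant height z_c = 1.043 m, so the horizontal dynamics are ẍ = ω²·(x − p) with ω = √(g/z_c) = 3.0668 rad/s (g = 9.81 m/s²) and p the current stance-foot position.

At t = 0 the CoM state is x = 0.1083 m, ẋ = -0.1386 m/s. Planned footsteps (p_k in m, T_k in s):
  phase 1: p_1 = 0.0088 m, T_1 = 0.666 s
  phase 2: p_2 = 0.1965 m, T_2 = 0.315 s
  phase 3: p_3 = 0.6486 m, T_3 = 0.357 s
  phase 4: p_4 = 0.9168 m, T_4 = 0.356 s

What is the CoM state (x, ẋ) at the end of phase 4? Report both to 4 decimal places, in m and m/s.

phase 1: p=0.0088, T=0.666, ωT=2.042489, cosh=3.919739, sinh=3.790034; start (x,ẋ)=(0.108300, -0.138600) → end (x,ẋ)=(0.227528, 0.613240)
phase 2: p=0.1965, T=0.315, ωT=0.966042, cosh=1.504055, sinh=1.123469; start (x,ẋ)=(0.227528, 0.613240) → end (x,ẋ)=(0.467818, 1.029254)
phase 3: p=0.6486, T=0.357, ωT=1.094848, cosh=1.661659, sinh=1.327068; start (x,ẋ)=(0.467818, 1.029254) → end (x,ẋ)=(0.793582, 0.974515)
phase 4: p=0.9168, T=0.356, ωT=1.091781, cosh=1.657597, sinh=1.321979; start (x,ẋ)=(0.793582, 0.974515) → end (x,ẋ)=(1.132630, 1.115798)

x = 1.1326, ẋ = 1.1158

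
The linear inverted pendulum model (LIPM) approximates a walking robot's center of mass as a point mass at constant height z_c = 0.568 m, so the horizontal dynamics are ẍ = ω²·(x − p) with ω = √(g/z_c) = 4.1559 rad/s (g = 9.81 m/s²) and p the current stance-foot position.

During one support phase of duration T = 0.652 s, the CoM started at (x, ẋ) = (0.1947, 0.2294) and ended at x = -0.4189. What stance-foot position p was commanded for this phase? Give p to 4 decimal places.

ωT = 4.1559·0.652 = 2.709647; cosh(ωT) = 7.545264, sinh(ωT) = 7.478704
x(T) = p + (x₀−p)·cosh(ωT) + (ẋ₀/ω)·sinh(ωT) ⇒ p·(1 − cosh) = x(T) − x₀·cosh − (ẋ₀/ω)·sinh
numerator   = -0.4189 − (0.1947)·7.545264 − (0.2294/4.1559)·7.478704 = -2.300777
denominator = 1 − 7.545264 = -6.545264
p = -2.300777 / -6.545264 = 0.3515

p = 0.3515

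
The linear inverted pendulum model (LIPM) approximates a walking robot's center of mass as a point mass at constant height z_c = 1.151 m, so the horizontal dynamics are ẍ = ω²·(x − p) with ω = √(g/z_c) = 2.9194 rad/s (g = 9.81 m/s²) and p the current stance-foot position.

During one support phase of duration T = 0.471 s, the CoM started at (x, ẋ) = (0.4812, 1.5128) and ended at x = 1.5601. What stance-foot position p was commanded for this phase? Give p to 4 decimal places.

ωT = 2.9194·0.471 = 1.375037; cosh(ωT) = 2.104027, sinh(ωT) = 1.851197
x(T) = p + (x₀−p)·cosh(ωT) + (ẋ₀/ω)·sinh(ωT) ⇒ p·(1 − cosh) = x(T) − x₀·cosh − (ẋ₀/ω)·sinh
numerator   = 1.5601 − (0.4812)·2.104027 − (1.5128/2.9194)·1.851197 = -0.411627
denominator = 1 − 2.104027 = -1.104027
p = -0.411627 / -1.104027 = 0.3728

p = 0.3728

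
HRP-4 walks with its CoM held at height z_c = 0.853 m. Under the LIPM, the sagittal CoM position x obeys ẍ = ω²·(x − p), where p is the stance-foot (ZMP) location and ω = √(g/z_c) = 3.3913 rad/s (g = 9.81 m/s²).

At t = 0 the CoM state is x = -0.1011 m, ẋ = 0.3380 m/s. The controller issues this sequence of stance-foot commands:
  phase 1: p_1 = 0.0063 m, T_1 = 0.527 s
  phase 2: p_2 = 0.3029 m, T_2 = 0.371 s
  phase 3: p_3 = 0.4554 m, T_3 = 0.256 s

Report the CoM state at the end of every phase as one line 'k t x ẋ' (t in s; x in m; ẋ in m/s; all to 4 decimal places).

1 0.5270 -0.0341 -0.0195
2 0.8980 -0.3473 -1.8858
3 1.1540 -1.2150 -5.3139

phase 1: p=0.0063, T=0.527, ωT=1.787215, cosh=3.070111, sinh=2.902685; start (x,ẋ)=(-0.101100, 0.338000) → end (x,ẋ)=(-0.034129, -0.019535)
phase 2: p=0.3029, T=0.371, ωT=1.258172, cosh=1.901578, sinh=1.617406; start (x,ẋ)=(-0.034129, -0.019535) → end (x,ẋ)=(-0.347303, -1.885785)
phase 3: p=0.4554, T=0.256, ωT=0.868173, cosh=1.401136, sinh=0.981418; start (x,ẋ)=(-0.347303, -1.885785) → end (x,ẋ)=(-1.215028, -5.313863)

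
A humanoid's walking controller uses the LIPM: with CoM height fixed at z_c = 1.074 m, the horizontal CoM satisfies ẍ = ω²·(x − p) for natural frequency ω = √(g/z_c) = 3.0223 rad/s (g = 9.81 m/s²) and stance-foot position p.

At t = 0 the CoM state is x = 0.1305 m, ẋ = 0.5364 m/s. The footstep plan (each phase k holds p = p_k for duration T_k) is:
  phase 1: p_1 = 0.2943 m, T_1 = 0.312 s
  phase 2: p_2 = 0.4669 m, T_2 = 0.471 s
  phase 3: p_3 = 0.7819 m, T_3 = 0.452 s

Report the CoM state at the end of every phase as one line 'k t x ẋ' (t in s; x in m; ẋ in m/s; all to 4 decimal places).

1 0.3120 0.2454 0.2539
2 0.7830 0.1447 -0.7513
3 1.2350 -1.0037 -5.0970

phase 1: p=0.2943, T=0.312, ωT=0.942958, cosh=1.478519, sinh=1.089045; start (x,ẋ)=(0.130500, 0.536400) → end (x,ẋ)=(0.245403, 0.253943)
phase 2: p=0.4669, T=0.471, ωT=1.423503, cosh=2.196254, sinh=1.955385; start (x,ẋ)=(0.245403, 0.253943) → end (x,ẋ)=(0.144734, -0.751271)
phase 3: p=0.7819, T=0.452, ωT=1.366080, cosh=2.087529, sinh=1.832424; start (x,ẋ)=(0.144734, -0.751271) → end (x,ẋ)=(-1.003699, -5.097011)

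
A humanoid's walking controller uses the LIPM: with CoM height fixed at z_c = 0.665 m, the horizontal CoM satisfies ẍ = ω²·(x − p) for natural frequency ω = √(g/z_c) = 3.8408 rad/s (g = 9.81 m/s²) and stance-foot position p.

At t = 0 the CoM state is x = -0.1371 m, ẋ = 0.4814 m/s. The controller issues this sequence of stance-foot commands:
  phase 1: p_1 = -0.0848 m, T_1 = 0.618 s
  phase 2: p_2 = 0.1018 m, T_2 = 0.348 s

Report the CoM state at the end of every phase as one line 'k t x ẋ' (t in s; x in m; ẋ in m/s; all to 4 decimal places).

phase 1: p=-0.0848, T=0.618, ωT=2.373614, cosh=5.414635, sinh=5.321492; start (x,ẋ)=(-0.137100, 0.481400) → end (x,ẋ)=(0.299002, 1.537657)
phase 2: p=0.1018, T=0.348, ωT=1.336598, cosh=2.034406, sinh=1.771668; start (x,ẋ)=(0.299002, 1.537657) → end (x,ẋ)=(1.212273, 4.470106)

1 0.6180 0.2990 1.5377
2 0.9660 1.2123 4.4701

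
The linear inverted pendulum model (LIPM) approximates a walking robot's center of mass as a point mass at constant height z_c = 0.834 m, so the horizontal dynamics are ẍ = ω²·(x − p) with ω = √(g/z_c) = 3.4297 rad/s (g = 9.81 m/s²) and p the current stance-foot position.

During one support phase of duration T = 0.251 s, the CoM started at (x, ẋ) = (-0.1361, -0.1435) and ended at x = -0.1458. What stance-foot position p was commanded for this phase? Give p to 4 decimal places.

p = -0.2146

ωT = 3.4297·0.251 = 0.860855; cosh(ωT) = 1.393991, sinh(ωT) = 0.971190
x(T) = p + (x₀−p)·cosh(ωT) + (ẋ₀/ω)·sinh(ωT) ⇒ p·(1 − cosh) = x(T) − x₀·cosh − (ẋ₀/ω)·sinh
numerator   = -0.1458 − (-0.1361)·1.393991 − (-0.1435/3.4297)·0.971190 = 0.084557
denominator = 1 − 1.393991 = -0.393991
p = 0.084557 / -0.393991 = -0.2146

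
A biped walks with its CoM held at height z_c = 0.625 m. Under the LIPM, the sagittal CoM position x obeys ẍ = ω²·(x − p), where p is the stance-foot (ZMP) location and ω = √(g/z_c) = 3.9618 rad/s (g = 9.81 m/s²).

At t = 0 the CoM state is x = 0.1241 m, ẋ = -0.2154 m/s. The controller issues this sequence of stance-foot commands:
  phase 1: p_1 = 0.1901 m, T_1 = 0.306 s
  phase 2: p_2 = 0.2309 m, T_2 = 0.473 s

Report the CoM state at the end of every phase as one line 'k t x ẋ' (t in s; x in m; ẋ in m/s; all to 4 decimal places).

1 0.3060 -0.0139 -0.7946
2 0.7790 -1.2231 -5.7335

phase 1: p=0.1901, T=0.306, ωT=1.212311, cosh=1.829376, sinh=1.531867; start (x,ẋ)=(0.124100, -0.215400) → end (x,ẋ)=(-0.013925, -0.794598)
phase 2: p=0.2309, T=0.473, ωT=1.873931, cosh=3.333687, sinh=3.180168; start (x,ẋ)=(-0.013925, -0.794598) → end (x,ẋ)=(-1.223101, -5.733541)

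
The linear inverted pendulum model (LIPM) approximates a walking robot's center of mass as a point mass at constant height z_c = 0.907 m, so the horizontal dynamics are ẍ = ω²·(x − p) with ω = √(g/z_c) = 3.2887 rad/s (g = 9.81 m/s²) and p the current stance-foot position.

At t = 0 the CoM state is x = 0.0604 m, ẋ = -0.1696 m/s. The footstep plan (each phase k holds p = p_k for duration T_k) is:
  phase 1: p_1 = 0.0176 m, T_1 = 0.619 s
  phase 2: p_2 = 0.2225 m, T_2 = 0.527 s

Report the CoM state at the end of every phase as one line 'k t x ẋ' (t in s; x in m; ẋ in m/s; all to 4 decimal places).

1 0.6190 -0.0098 -0.1307
2 1.1460 -0.5642 -2.4754

phase 1: p=0.0176, T=0.619, ωT=2.035705, cosh=3.894120, sinh=3.763531; start (x,ẋ)=(0.060400, -0.169600) → end (x,ẋ)=(-0.009819, -0.130702)
phase 2: p=0.2225, T=0.527, ωT=1.733145, cosh=2.917574, sinh=2.740847; start (x,ẋ)=(-0.009819, -0.130702) → end (x,ẋ)=(-0.564236, -2.475414)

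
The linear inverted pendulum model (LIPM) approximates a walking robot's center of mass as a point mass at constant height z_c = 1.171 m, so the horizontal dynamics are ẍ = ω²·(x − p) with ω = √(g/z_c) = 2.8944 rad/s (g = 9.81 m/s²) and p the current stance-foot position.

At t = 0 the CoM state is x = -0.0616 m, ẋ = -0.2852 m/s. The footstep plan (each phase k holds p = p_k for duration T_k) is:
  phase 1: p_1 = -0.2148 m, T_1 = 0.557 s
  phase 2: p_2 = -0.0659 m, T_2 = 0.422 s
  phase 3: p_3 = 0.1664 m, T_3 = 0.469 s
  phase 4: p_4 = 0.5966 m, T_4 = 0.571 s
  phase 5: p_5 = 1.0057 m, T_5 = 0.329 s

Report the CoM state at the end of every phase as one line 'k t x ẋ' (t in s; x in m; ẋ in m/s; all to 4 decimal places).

phase 1: p=-0.2148, T=0.557, ωT=1.612181, cosh=2.606593, sinh=2.407141; start (x,ẋ)=(-0.061600, -0.285200) → end (x,ẋ)=(-0.052658, 0.323979)
phase 2: p=-0.0659, T=0.422, ωT=1.221437, cosh=1.843432, sinh=1.548626; start (x,ẋ)=(-0.052658, 0.323979) → end (x,ẋ)=(0.131853, 0.656589)
phase 3: p=0.1664, T=0.469, ωT=1.357474, cosh=2.071836, sinh=1.814526; start (x,ẋ)=(0.131853, 0.656589) → end (x,ẋ)=(0.506447, 1.178908)
phase 4: p=0.5966, T=0.571, ωT=1.652702, cosh=2.706301, sinh=2.514769; start (x,ẋ)=(0.506447, 1.178908) → end (x,ẋ)=(1.376901, 2.534280)
phase 5: p=1.0057, T=0.329, ωT=0.952258, cosh=1.488711, sinh=1.102842; start (x,ẋ)=(1.376901, 2.534280) → end (x,ẋ)=(2.523938, 4.957710)

1 0.5570 -0.0527 0.3240
2 0.9790 0.1319 0.6566
3 1.4480 0.5064 1.1789
4 2.0190 1.3769 2.5343
5 2.3480 2.5239 4.9577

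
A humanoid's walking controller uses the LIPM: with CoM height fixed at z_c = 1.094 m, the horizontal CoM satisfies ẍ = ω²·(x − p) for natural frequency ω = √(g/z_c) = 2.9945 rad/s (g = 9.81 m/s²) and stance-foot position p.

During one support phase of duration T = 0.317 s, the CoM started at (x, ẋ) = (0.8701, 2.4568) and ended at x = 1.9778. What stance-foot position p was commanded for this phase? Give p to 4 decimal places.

ωT = 2.9945·0.317 = 0.949256; cosh(ωT) = 1.485408, sinh(ωT) = 1.098380
x(T) = p + (x₀−p)·cosh(ωT) + (ẋ₀/ω)·sinh(ωT) ⇒ p·(1 − cosh) = x(T) − x₀·cosh − (ẋ₀/ω)·sinh
numerator   = 1.9778 − (0.8701)·1.485408 − (2.4568/2.9945)·1.098380 = -0.215806
denominator = 1 − 1.485408 = -0.485408
p = -0.215806 / -0.485408 = 0.4446

p = 0.4446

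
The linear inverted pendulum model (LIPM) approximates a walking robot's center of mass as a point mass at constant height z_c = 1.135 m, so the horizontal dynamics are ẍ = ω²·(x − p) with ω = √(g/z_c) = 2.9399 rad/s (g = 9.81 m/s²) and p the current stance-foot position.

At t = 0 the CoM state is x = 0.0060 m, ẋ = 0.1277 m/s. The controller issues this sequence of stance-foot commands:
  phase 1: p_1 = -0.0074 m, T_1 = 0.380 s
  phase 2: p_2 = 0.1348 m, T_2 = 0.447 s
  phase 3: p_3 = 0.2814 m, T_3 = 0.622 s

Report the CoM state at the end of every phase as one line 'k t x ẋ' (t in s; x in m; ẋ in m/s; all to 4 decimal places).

1 0.3800 0.0745 0.2698
2 0.8270 0.1730 0.2324
3 1.4490 0.1750 -0.2244

phase 1: p=-0.0074, T=0.380, ωT=1.117162, cosh=1.691688, sinh=1.364481; start (x,ẋ)=(0.006000, 0.127700) → end (x,ẋ)=(0.074537, 0.269782)
phase 2: p=0.1348, T=0.447, ωT=1.314135, cosh=1.995119, sinh=1.726413; start (x,ẋ)=(0.074537, 0.269782) → end (x,ẋ)=(0.172994, 0.232385)
phase 3: p=0.2814, T=0.622, ωT=1.828618, cosh=3.192956, sinh=3.032320; start (x,ẋ)=(0.172994, 0.232385) → end (x,ẋ)=(0.174955, -0.224412)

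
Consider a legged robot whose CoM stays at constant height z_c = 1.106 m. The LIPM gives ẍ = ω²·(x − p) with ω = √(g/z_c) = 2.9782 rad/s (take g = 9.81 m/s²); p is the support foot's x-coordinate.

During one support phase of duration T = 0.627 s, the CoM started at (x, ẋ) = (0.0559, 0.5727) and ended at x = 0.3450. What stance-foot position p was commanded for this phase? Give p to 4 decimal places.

ωT = 2.9782·0.627 = 1.867331; cosh(ωT) = 3.312770, sinh(ωT) = 3.158235
x(T) = p + (x₀−p)·cosh(ωT) + (ẋ₀/ω)·sinh(ωT) ⇒ p·(1 − cosh) = x(T) − x₀·cosh − (ẋ₀/ω)·sinh
numerator   = 0.3450 − (0.0559)·3.312770 − (0.5727/2.9782)·3.158235 = -0.447504
denominator = 1 − 3.312770 = -2.312770
p = -0.447504 / -2.312770 = 0.1935

p = 0.1935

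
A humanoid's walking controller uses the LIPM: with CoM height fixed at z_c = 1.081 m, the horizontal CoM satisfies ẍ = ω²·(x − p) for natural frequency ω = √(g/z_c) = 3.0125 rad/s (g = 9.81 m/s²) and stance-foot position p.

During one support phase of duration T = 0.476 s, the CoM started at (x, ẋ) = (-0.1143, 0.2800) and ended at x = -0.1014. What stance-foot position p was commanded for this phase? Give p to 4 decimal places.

ωT = 3.0125·0.476 = 1.433950; cosh(ωT) = 2.216802, sinh(ωT) = 1.978436
x(T) = p + (x₀−p)·cosh(ωT) + (ẋ₀/ω)·sinh(ωT) ⇒ p·(1 − cosh) = x(T) − x₀·cosh − (ẋ₀/ω)·sinh
numerator   = -0.1014 − (-0.1143)·2.216802 − (0.2800/3.0125)·1.978436 = -0.031907
denominator = 1 − 2.216802 = -1.216802
p = -0.031907 / -1.216802 = 0.0262

p = 0.0262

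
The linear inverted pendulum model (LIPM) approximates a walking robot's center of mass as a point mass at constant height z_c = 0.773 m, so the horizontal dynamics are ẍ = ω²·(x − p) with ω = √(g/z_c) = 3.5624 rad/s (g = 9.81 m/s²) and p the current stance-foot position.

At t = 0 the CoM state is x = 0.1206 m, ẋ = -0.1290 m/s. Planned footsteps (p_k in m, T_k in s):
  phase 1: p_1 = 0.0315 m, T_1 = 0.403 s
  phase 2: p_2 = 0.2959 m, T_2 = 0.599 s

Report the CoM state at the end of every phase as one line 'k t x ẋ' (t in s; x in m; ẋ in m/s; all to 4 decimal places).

1 0.4030 0.1575 0.3428
2 1.0020 0.1040 -0.5847

phase 1: p=0.0315, T=0.403, ωT=1.435647, cosh=2.220163, sinh=1.982201; start (x,ẋ)=(0.120600, -0.129000) → end (x,ẋ)=(0.157538, 0.342769)
phase 2: p=0.2959, T=0.599, ωT=2.133878, cosh=4.282969, sinh=4.164591; start (x,ẋ)=(0.157538, 0.342769) → end (x,ẋ)=(0.104011, -0.584662)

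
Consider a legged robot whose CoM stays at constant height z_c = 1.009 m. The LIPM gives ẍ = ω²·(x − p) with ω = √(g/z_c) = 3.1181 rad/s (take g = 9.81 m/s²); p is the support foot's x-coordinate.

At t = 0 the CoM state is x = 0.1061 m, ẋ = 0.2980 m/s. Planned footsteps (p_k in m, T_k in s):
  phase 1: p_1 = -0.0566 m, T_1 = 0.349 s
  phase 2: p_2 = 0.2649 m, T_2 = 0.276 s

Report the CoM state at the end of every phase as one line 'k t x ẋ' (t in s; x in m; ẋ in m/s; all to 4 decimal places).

phase 1: p=-0.0566, T=0.349, ωT=1.088217, cosh=1.652896, sinh=1.316079; start (x,ẋ)=(0.106100, 0.298000) → end (x,ẋ)=(0.338105, 1.160230)
phase 2: p=0.2649, T=0.276, ωT=0.860596, cosh=1.393739, sinh=0.970829; start (x,ẋ)=(0.338105, 1.160230) → end (x,ẋ)=(0.728170, 1.838660)

1 0.3490 0.3381 1.1602
2 0.6250 0.7282 1.8387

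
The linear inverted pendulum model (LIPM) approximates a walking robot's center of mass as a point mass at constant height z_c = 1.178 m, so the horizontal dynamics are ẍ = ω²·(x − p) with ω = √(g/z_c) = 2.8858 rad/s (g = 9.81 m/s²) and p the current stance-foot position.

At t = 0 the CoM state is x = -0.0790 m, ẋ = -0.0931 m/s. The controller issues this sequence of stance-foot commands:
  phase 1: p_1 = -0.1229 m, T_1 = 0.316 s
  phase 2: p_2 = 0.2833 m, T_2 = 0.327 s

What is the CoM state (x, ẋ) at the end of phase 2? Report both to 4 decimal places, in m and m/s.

phase 1: p=-0.1229, T=0.316, ωT=0.911913, cosh=1.445417, sinh=1.043662; start (x,ẋ)=(-0.079000, -0.093100) → end (x,ẋ)=(-0.093116, -0.002350)
phase 2: p=0.2833, T=0.327, ωT=0.943657, cosh=1.479281, sinh=1.090079; start (x,ẋ)=(-0.093116, -0.002350) → end (x,ẋ)=(-0.274413, -1.187588)

x = -0.2744, ẋ = -1.1876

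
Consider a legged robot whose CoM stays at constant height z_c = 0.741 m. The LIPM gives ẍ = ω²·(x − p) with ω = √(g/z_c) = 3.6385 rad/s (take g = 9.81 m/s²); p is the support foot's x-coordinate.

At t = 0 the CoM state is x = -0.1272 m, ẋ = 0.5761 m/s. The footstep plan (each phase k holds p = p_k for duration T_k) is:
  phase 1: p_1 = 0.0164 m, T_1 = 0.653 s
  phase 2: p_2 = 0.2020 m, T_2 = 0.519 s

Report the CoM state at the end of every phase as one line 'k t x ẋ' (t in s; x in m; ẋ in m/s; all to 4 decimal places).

1 0.6530 0.0817 0.3395
2 1.1720 0.0965 -0.2663

phase 1: p=0.0164, T=0.653, ωT=2.375941, cosh=5.427028, sinh=5.334101; start (x,ẋ)=(-0.127200, 0.576100) → end (x,ẋ)=(0.081651, 0.339504)
phase 2: p=0.2020, T=0.519, ωT=1.888382, cosh=3.379990, sinh=3.228674; start (x,ẋ)=(0.081651, 0.339504) → end (x,ẋ)=(0.096485, -0.266285)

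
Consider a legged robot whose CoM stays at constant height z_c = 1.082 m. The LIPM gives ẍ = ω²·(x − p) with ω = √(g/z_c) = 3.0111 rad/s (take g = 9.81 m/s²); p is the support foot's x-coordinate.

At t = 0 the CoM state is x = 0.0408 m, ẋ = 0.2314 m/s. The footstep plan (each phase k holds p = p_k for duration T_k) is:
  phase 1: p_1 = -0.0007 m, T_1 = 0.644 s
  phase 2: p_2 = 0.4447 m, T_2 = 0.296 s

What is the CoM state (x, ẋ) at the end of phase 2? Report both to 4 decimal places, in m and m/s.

phase 1: p=-0.0007, T=0.644, ωT=1.939148, cosh=3.548327, sinh=3.404501; start (x,ẋ)=(0.040800, 0.231400) → end (x,ẋ)=(0.408188, 1.246511)
phase 2: p=0.4447, T=0.296, ωT=0.891286, cosh=1.424195, sinh=1.014067; start (x,ẋ)=(0.408188, 1.246511) → end (x,ẋ)=(0.812495, 1.663788)

x = 0.8125, ẋ = 1.6638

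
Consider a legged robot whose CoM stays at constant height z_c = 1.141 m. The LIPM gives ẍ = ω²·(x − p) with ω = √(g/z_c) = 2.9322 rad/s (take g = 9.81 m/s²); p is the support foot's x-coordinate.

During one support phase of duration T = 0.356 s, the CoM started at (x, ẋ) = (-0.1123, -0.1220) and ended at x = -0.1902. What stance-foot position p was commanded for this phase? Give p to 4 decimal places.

p = -0.0685

ωT = 2.9322·0.356 = 1.043863; cosh(ωT) = 1.596130, sinh(ωT) = 1.244038
x(T) = p + (x₀−p)·cosh(ωT) + (ẋ₀/ω)·sinh(ωT) ⇒ p·(1 − cosh) = x(T) − x₀·cosh − (ẋ₀/ω)·sinh
numerator   = -0.1902 − (-0.1123)·1.596130 − (-0.1220/2.9322)·1.244038 = 0.040806
denominator = 1 − 1.596130 = -0.596130
p = 0.040806 / -0.596130 = -0.0685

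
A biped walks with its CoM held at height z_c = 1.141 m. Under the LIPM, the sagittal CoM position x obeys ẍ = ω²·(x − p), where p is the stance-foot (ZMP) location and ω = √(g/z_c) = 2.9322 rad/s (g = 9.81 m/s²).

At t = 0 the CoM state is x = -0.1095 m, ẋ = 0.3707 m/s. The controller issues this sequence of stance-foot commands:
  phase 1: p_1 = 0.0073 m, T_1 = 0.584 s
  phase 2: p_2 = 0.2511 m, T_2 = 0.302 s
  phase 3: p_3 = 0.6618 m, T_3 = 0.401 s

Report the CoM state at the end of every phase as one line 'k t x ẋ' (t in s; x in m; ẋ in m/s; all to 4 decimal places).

phase 1: p=0.0073, T=0.584, ωT=1.712405, cosh=2.861352, sinh=2.680921; start (x,ẋ)=(-0.109500, 0.370700) → end (x,ẋ)=(0.012026, 0.142539)
phase 2: p=0.2511, T=0.302, ωT=0.885524, cosh=1.418377, sinh=1.005879; start (x,ẋ)=(0.012026, 0.142539) → end (x,ẋ)=(-0.039099, -0.502959)
phase 3: p=0.6618, T=0.401, ωT=1.175812, cosh=1.774671, sinh=1.466103; start (x,ẋ)=(-0.039099, -0.502959) → end (x,ẋ)=(-0.833545, -3.905686)

1 0.5840 0.0120 0.1425
2 0.8860 -0.0391 -0.5030
3 1.2870 -0.8335 -3.9057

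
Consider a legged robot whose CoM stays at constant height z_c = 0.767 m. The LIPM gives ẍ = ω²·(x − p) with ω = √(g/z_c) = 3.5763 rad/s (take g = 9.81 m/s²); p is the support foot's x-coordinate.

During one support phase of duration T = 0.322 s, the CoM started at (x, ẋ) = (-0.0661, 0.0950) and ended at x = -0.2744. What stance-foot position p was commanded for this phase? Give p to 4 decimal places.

ωT = 3.5763·0.322 = 1.151569; cosh(ωT) = 1.739646, sinh(ωT) = 1.423505
x(T) = p + (x₀−p)·cosh(ωT) + (ẋ₀/ω)·sinh(ωT) ⇒ p·(1 − cosh) = x(T) − x₀·cosh − (ẋ₀/ω)·sinh
numerator   = -0.2744 − (-0.0661)·1.739646 − (0.0950/3.5763)·1.423505 = -0.197223
denominator = 1 − 1.739646 = -0.739646
p = -0.197223 / -0.739646 = 0.2666

p = 0.2666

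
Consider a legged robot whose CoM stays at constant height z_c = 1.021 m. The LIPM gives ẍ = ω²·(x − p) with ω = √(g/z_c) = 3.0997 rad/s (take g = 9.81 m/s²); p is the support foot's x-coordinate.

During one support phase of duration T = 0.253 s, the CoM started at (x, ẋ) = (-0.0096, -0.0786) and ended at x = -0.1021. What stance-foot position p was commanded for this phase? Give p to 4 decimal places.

p = 0.2083

ωT = 3.0997·0.253 = 0.784224; cosh(ωT) = 1.323590, sinh(ωT) = 0.867116
x(T) = p + (x₀−p)·cosh(ωT) + (ẋ₀/ω)·sinh(ωT) ⇒ p·(1 − cosh) = x(T) − x₀·cosh − (ẋ₀/ω)·sinh
numerator   = -0.1021 − (-0.0096)·1.323590 − (-0.0786/3.0997)·0.867116 = -0.067406
denominator = 1 − 1.323590 = -0.323590
p = -0.067406 / -0.323590 = 0.2083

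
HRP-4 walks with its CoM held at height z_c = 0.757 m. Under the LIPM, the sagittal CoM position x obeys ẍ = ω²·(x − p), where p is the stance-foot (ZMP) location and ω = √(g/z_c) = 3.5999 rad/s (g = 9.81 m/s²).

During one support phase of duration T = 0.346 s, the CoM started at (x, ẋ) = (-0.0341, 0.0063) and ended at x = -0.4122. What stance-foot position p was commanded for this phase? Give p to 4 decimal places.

ωT = 3.5999·0.346 = 1.245565; cosh(ωT) = 1.881339, sinh(ωT) = 1.593560
x(T) = p + (x₀−p)·cosh(ωT) + (ẋ₀/ω)·sinh(ωT) ⇒ p·(1 − cosh) = x(T) − x₀·cosh − (ẋ₀/ω)·sinh
numerator   = -0.4122 − (-0.0341)·1.881339 − (0.0063/3.5999)·1.593560 = -0.350835
denominator = 1 − 1.881339 = -0.881339
p = -0.350835 / -0.881339 = 0.3981

p = 0.3981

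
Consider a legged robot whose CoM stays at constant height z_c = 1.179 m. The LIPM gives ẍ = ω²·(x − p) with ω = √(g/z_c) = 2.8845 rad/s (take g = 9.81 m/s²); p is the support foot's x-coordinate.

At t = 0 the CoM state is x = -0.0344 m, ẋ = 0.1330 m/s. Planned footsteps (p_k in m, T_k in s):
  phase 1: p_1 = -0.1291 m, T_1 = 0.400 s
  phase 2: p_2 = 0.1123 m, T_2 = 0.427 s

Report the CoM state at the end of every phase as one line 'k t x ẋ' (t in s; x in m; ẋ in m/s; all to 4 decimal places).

1 0.4000 0.1018 0.6217
2 0.8270 0.4306 1.1083

phase 1: p=-0.1291, T=0.400, ωT=1.153800, cosh=1.742826, sinh=1.427391; start (x,ẋ)=(-0.034400, 0.133000) → end (x,ẋ)=(0.101761, 0.621705)
phase 2: p=0.1123, T=0.427, ωT=1.231682, cosh=1.859394, sinh=1.567593; start (x,ẋ)=(0.101761, 0.621705) → end (x,ẋ)=(0.430571, 1.108338)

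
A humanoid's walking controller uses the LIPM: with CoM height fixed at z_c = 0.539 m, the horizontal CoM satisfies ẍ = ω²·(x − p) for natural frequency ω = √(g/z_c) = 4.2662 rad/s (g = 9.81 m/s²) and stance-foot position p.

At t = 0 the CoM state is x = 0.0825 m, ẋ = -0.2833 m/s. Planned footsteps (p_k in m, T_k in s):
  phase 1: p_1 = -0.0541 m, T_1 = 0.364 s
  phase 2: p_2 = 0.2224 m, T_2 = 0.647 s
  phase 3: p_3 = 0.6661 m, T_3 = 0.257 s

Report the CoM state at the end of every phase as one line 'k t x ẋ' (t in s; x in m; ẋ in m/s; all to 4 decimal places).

1 0.3640 0.1332 0.6159
2 1.0110 0.6510 1.8916
3 1.2680 1.2306 3.0615

phase 1: p=-0.0541, T=0.364, ωT=1.552897, cosh=2.468386, sinh=2.256752; start (x,ẋ)=(0.082500, -0.283300) → end (x,ẋ)=(0.133220, 0.615858)
phase 2: p=0.2224, T=0.647, ωT=2.760231, cosh=7.933388, sinh=7.870111; start (x,ẋ)=(0.133220, 0.615858) → end (x,ẋ)=(0.651012, 1.891589)
phase 3: p=0.6661, T=0.257, ωT=1.096413, cosh=1.663739, sinh=1.329672; start (x,ẋ)=(0.651012, 1.891589) → end (x,ẋ)=(1.230560, 3.061522)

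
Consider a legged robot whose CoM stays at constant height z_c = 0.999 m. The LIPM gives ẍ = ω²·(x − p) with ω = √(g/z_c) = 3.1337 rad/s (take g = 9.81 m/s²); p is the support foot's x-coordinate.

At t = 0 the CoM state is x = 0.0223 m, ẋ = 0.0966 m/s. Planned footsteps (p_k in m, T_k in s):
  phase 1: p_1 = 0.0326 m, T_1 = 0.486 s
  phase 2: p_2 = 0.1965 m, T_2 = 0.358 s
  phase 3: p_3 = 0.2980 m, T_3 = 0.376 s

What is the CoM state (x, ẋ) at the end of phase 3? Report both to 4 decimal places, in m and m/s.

phase 1: p=0.0326, T=0.486, ωT=1.522978, cosh=2.401962, sinh=2.183901; start (x,ẋ)=(0.022300, 0.096600) → end (x,ẋ)=(0.075181, 0.161540)
phase 2: p=0.1965, T=0.358, ωT=1.121865, cosh=1.698123, sinh=1.372451; start (x,ẋ)=(0.075181, 0.161540) → end (x,ẋ)=(0.061234, -0.247460)
phase 3: p=0.2980, T=0.376, ωT=1.178271, cosh=1.778282, sinh=1.470471; start (x,ẋ)=(0.061234, -0.247460) → end (x,ẋ)=(-0.239156, -1.531075)

x = -0.2392, ẋ = -1.5311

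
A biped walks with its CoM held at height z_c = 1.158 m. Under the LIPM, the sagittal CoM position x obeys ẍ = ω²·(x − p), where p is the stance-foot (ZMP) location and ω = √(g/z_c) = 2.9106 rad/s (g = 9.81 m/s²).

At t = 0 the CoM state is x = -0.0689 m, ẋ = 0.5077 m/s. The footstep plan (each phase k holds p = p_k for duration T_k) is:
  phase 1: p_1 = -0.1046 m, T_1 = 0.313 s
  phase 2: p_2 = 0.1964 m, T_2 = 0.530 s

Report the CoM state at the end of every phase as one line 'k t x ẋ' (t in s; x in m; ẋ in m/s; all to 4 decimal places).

1 0.3130 0.1288 0.8417
2 0.8430 0.6764 1.6190

phase 1: p=-0.1046, T=0.313, ωT=0.911018, cosh=1.444484, sinh=1.042369; start (x,ẋ)=(-0.068900, 0.507700) → end (x,ẋ)=(0.128790, 0.841675)
phase 2: p=0.1964, T=0.530, ωT=1.542618, cosh=2.445319, sinh=2.231499; start (x,ẋ)=(0.128790, 0.841675) → end (x,ẋ)=(0.676367, 1.619037)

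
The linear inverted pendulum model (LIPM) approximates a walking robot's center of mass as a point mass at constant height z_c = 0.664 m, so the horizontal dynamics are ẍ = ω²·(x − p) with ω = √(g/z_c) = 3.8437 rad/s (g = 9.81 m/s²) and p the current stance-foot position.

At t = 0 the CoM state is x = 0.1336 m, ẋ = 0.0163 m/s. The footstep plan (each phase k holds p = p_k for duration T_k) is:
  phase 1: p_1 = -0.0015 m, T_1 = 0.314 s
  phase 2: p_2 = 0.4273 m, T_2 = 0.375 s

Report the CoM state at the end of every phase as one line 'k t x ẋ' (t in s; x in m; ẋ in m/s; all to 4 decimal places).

1 0.3140 0.2510 0.8201
2 0.6890 0.4595 0.4781

phase 1: p=-0.0015, T=0.314, ωT=1.206922, cosh=1.821147, sinh=1.522031; start (x,ẋ)=(0.133600, 0.016300) → end (x,ẋ)=(0.250991, 0.820051)
phase 2: p=0.4273, T=0.375, ωT=1.441388, cosh=2.231578, sinh=1.994978; start (x,ẋ)=(0.250991, 0.820051) → end (x,ẋ)=(0.459481, 0.478056)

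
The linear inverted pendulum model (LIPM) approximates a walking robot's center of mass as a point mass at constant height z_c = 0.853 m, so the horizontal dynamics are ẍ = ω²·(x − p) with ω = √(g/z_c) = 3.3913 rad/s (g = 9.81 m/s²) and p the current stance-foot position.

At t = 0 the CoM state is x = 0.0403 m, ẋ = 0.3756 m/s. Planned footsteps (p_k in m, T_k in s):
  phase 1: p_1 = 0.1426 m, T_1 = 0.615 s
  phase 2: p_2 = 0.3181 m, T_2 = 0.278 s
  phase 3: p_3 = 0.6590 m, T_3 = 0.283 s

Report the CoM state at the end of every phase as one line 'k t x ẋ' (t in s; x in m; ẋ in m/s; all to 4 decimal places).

1 0.6150 0.1634 0.1603
2 0.8930 0.1408 -0.3343
3 1.1760 -0.2265 -2.4580

phase 1: p=0.1426, T=0.615, ωT=2.085650, cosh=4.087022, sinh=3.962796; start (x,ẋ)=(0.040300, 0.375600) → end (x,ẋ)=(0.163393, 0.160273)
phase 2: p=0.3181, T=0.278, ωT=0.942781, cosh=1.478327, sinh=1.088784; start (x,ẋ)=(0.163393, 0.160273) → end (x,ẋ)=(0.140848, -0.334303)
phase 3: p=0.6590, T=0.283, ωT=0.959738, cosh=1.497003, sinh=1.114009; start (x,ẋ)=(0.140848, -0.334303) → end (x,ẋ)=(-0.226490, -2.457998)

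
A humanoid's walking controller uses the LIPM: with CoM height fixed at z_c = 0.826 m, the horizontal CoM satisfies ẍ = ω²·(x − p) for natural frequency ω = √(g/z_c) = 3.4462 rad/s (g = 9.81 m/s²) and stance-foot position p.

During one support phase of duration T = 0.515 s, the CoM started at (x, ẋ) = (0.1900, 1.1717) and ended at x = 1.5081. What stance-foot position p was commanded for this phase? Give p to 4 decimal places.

p = 0.0209

ωT = 3.4462·0.515 = 1.774793; cosh(ωT) = 3.034289, sinh(ωT) = 2.864771
x(T) = p + (x₀−p)·cosh(ωT) + (ẋ₀/ω)·sinh(ωT) ⇒ p·(1 − cosh) = x(T) − x₀·cosh − (ẋ₀/ω)·sinh
numerator   = 1.5081 − (0.1900)·3.034289 − (1.1717/3.4462)·2.864771 = -0.042430
denominator = 1 − 3.034289 = -2.034289
p = -0.042430 / -2.034289 = 0.0209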